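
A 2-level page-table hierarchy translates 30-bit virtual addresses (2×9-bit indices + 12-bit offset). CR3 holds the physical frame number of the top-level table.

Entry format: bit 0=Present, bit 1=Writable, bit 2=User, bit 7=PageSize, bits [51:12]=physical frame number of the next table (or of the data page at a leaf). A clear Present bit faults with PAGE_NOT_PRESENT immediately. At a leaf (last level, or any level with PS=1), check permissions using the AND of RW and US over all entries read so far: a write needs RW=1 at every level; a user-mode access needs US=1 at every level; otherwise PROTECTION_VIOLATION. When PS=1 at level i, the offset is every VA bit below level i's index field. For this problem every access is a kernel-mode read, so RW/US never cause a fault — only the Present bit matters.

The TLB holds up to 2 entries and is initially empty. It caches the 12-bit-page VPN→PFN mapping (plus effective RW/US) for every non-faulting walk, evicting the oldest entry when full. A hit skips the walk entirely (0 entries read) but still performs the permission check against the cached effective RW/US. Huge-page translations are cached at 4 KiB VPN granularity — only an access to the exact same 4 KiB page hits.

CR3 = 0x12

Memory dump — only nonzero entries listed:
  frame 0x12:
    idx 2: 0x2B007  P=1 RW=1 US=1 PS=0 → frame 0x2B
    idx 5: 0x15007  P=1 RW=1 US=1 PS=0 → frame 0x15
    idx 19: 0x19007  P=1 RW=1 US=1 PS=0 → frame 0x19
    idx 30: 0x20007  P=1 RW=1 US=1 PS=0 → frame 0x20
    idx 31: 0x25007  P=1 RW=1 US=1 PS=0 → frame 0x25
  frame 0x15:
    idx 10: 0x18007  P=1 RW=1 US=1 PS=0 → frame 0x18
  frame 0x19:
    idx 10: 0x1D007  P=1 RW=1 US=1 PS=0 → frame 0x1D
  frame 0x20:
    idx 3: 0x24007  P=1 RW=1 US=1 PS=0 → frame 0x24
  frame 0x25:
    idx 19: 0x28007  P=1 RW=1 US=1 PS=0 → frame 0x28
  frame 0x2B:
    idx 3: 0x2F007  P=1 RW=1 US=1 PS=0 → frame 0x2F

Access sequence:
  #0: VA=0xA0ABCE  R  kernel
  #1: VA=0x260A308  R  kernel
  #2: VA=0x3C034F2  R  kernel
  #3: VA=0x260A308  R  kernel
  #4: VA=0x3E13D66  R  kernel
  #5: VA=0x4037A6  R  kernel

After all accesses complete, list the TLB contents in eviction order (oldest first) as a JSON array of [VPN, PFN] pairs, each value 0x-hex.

Walk each access:
#0 VA=0xA0ABCE (r,kernel):
  L0: frame=0x12 idx=5 entry=0x15007 [P=1 RW=1 US=1 PS=0]
  L1: frame=0x15 idx=10 entry=0x18007 [P=1 RW=1 US=1 PS=0]
  ⇒ phys 0x18BCE  [2 reads]
#1 VA=0x260A308 (r,kernel):
  L0: frame=0x12 idx=19 entry=0x19007 [P=1 RW=1 US=1 PS=0]
  L1: frame=0x19 idx=10 entry=0x1D007 [P=1 RW=1 US=1 PS=0]
  ⇒ phys 0x1D308  [2 reads]
#2 VA=0x3C034F2 (r,kernel):
  L0: frame=0x12 idx=30 entry=0x20007 [P=1 RW=1 US=1 PS=0]
  L1: frame=0x20 idx=3 entry=0x24007 [P=1 RW=1 US=1 PS=0]
  ⇒ phys 0x244F2  [2 reads]
#3 VA=0x260A308 (r,kernel):
  TLB hit vpn=0x260A → PA=0x1D308
#4 VA=0x3E13D66 (r,kernel):
  L0: frame=0x12 idx=31 entry=0x25007 [P=1 RW=1 US=1 PS=0]
  L1: frame=0x25 idx=19 entry=0x28007 [P=1 RW=1 US=1 PS=0]
  ⇒ phys 0x28D66  [2 reads]
#5 VA=0x4037A6 (r,kernel):
  L0: frame=0x12 idx=2 entry=0x2B007 [P=1 RW=1 US=1 PS=0]
  L1: frame=0x2B idx=3 entry=0x2F007 [P=1 RW=1 US=1 PS=0]
  ⇒ phys 0x2F7A6  [2 reads]

TLB: [["0x3E13", "0x28"], ["0x403", "0x2F"]]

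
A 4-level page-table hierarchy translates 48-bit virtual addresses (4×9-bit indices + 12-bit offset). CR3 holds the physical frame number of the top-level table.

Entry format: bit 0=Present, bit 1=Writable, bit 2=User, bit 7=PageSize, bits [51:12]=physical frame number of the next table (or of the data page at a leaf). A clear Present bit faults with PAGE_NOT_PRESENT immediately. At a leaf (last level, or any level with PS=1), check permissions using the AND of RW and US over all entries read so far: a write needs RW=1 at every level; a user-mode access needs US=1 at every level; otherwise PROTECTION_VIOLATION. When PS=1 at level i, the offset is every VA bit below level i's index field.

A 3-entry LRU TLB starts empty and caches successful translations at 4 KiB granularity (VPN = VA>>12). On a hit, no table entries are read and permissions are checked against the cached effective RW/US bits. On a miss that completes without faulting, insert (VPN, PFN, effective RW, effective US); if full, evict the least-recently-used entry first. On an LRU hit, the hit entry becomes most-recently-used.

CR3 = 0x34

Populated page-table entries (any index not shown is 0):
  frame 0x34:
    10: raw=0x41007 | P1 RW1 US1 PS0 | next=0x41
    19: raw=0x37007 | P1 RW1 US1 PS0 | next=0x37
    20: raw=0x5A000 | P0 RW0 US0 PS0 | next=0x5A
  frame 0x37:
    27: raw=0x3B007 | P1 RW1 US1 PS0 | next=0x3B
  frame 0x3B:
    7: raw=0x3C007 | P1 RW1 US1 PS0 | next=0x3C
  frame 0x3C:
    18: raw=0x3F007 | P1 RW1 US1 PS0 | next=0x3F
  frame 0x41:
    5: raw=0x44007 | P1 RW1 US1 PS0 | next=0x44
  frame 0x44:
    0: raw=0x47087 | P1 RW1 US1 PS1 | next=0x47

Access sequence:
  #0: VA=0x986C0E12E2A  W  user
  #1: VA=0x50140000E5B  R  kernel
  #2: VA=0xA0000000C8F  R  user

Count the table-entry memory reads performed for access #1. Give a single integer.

Walk each access:
#0 VA=0x986C0E12E2A (w,user):
  L0: frame=0x34 idx=19 entry=0x37007 [P=1 RW=1 US=1 PS=0]
  L1: frame=0x37 idx=27 entry=0x3B007 [P=1 RW=1 US=1 PS=0]
  L2: frame=0x3B idx=7 entry=0x3C007 [P=1 RW=1 US=1 PS=0]
  L3: frame=0x3C idx=18 entry=0x3F007 [P=1 RW=1 US=1 PS=0]
  ⇒ phys 0x3FE2A  [4 reads]
#1 VA=0x50140000E5B (r,kernel):
  L0: frame=0x34 idx=10 entry=0x41007 [P=1 RW=1 US=1 PS=0]
  L1: frame=0x41 idx=5 entry=0x44007 [P=1 RW=1 US=1 PS=0]
  L2: frame=0x44 idx=0 entry=0x47087 [P=1 RW=1 US=1 PS=1]
  ⇒ phys 0x47E5B (huge @L2)  [3 reads]
#2 VA=0xA0000000C8F (r,user):
  L0: frame=0x34 idx=20 entry=0x5A000 [P=0 RW=0 US=0 PS=0]
  ⇒ fault: PAGE_NOT_PRESENT  — 1 lookups

Entries read for #1: 3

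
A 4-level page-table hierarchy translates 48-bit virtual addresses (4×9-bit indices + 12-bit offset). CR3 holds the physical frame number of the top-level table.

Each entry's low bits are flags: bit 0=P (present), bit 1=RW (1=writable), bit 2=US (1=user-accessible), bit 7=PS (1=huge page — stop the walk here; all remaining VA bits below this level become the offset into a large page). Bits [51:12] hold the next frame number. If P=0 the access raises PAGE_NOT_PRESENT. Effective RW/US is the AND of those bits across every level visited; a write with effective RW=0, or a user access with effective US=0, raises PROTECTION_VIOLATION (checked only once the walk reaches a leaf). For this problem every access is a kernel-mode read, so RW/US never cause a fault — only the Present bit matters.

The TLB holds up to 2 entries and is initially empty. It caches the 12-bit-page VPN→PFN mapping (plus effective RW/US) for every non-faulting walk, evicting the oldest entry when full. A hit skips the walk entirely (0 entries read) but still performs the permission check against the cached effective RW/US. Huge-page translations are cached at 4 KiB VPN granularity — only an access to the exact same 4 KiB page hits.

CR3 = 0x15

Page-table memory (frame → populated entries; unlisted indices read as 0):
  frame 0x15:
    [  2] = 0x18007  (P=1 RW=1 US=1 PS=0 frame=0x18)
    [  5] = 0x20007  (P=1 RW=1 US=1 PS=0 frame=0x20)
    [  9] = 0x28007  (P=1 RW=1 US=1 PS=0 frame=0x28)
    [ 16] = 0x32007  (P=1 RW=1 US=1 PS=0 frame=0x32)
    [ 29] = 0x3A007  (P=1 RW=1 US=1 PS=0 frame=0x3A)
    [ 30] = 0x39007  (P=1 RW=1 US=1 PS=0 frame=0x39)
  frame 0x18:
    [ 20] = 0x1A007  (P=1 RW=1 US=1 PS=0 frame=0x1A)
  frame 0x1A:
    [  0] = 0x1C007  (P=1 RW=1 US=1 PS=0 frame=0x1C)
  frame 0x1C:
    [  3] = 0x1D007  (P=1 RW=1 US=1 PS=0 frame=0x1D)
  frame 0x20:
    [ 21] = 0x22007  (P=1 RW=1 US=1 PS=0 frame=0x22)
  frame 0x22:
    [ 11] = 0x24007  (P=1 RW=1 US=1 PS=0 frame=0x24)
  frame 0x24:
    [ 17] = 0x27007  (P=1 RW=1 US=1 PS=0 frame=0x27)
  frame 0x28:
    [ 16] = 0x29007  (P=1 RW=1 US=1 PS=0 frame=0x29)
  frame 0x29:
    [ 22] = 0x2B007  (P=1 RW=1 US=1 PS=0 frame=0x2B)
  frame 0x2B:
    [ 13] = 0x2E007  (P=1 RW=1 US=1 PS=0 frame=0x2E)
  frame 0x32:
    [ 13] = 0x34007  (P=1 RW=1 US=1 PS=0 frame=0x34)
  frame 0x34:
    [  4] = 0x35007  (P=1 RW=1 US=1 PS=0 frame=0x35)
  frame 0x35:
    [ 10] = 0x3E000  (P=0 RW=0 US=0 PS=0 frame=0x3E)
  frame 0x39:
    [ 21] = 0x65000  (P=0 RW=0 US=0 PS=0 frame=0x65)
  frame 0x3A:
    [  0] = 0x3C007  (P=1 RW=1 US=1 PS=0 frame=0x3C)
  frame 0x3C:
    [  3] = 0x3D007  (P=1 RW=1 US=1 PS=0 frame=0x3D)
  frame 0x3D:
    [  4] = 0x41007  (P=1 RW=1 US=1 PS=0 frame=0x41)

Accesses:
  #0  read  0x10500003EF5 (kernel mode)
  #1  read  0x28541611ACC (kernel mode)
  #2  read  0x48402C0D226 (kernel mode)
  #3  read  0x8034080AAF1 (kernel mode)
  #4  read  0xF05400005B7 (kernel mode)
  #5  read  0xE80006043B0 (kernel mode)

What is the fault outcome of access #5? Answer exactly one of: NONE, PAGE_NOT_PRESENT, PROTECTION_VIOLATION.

Walk each access:
#0 VA=0x10500003EF5 (r,kernel):
  L0: frame=0x15 idx=2 entry=0x18007 [P=1 RW=1 US=1 PS=0]
  L1: frame=0x18 idx=20 entry=0x1A007 [P=1 RW=1 US=1 PS=0]
  L2: frame=0x1A idx=0 entry=0x1C007 [P=1 RW=1 US=1 PS=0]
  L3: frame=0x1C idx=3 entry=0x1D007 [P=1 RW=1 US=1 PS=0]
  ✓ 0x1DEF5  — 4 lookups
#1 VA=0x28541611ACC (r,kernel):
  L0: frame=0x15 idx=5 entry=0x20007 [P=1 RW=1 US=1 PS=0]
  L1: frame=0x20 idx=21 entry=0x22007 [P=1 RW=1 US=1 PS=0]
  L2: frame=0x22 idx=11 entry=0x24007 [P=1 RW=1 US=1 PS=0]
  L3: frame=0x24 idx=17 entry=0x27007 [P=1 RW=1 US=1 PS=0]
  ✓ 0x27ACC  — 4 lookups
#2 VA=0x48402C0D226 (r,kernel):
  L0: frame=0x15 idx=9 entry=0x28007 [P=1 RW=1 US=1 PS=0]
  L1: frame=0x28 idx=16 entry=0x29007 [P=1 RW=1 US=1 PS=0]
  L2: frame=0x29 idx=22 entry=0x2B007 [P=1 RW=1 US=1 PS=0]
  L3: frame=0x2B idx=13 entry=0x2E007 [P=1 RW=1 US=1 PS=0]
  ✓ 0x2E226  — 4 lookups
#3 VA=0x8034080AAF1 (r,kernel):
  L0: frame=0x15 idx=16 entry=0x32007 [P=1 RW=1 US=1 PS=0]
  L1: frame=0x32 idx=13 entry=0x34007 [P=1 RW=1 US=1 PS=0]
  L2: frame=0x34 idx=4 entry=0x35007 [P=1 RW=1 US=1 PS=0]
  L3: frame=0x35 idx=10 entry=0x3E000 [P=0 RW=0 US=0 PS=0]
  ✗ PAGE_NOT_PRESENT  [4 reads]
#4 VA=0xF05400005B7 (r,kernel):
  L0: frame=0x15 idx=30 entry=0x39007 [P=1 RW=1 US=1 PS=0]
  L1: frame=0x39 idx=21 entry=0x65000 [P=0 RW=0 US=0 PS=0]
  ✗ PAGE_NOT_PRESENT  [2 reads]
#5 VA=0xE80006043B0 (r,kernel):
  L0: frame=0x15 idx=29 entry=0x3A007 [P=1 RW=1 US=1 PS=0]
  L1: frame=0x3A idx=0 entry=0x3C007 [P=1 RW=1 US=1 PS=0]
  L2: frame=0x3C idx=3 entry=0x3D007 [P=1 RW=1 US=1 PS=0]
  L3: frame=0x3D idx=4 entry=0x41007 [P=1 RW=1 US=1 PS=0]
  ✓ 0x413B0  — 4 lookups

Access #5 fault: NONE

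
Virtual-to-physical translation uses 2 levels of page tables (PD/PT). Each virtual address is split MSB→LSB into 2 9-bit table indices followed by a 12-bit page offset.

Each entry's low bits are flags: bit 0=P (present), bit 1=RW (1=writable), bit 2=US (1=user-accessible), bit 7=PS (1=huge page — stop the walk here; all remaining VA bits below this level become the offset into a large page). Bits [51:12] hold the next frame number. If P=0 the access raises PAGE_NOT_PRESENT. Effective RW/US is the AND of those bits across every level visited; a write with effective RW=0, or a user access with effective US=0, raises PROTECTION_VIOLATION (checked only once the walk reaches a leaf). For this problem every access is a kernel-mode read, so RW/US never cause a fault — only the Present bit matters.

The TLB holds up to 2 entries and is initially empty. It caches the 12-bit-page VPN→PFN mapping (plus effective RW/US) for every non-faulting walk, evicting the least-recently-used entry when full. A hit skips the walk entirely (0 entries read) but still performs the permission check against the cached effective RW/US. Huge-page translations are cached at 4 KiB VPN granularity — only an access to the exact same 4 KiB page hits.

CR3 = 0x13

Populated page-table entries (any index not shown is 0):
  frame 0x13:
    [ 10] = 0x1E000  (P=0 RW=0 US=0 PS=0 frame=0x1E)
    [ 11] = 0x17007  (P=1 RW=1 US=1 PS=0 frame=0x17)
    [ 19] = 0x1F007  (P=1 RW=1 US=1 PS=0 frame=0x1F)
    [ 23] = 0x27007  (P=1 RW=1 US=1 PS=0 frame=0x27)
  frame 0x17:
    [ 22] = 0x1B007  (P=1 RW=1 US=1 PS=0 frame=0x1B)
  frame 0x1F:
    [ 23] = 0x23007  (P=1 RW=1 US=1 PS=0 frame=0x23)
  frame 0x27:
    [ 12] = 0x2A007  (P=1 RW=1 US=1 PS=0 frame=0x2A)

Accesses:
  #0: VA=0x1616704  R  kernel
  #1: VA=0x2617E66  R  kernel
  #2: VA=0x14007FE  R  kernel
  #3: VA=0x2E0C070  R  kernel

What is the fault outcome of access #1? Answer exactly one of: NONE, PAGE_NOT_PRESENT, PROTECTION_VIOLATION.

Per-access translation:
#0 VA=0x1616704 (r,kernel):
  L0: frame=0x13 idx=11 entry=0x17007 [P=1 RW=1 US=1 PS=0]
  L1: frame=0x17 idx=22 entry=0x1B007 [P=1 RW=1 US=1 PS=0]
  ✓ 0x1B704  — 2 lookups
#1 VA=0x2617E66 (r,kernel):
  L0: frame=0x13 idx=19 entry=0x1F007 [P=1 RW=1 US=1 PS=0]
  L1: frame=0x1F idx=23 entry=0x23007 [P=1 RW=1 US=1 PS=0]
  ✓ 0x23E66  — 2 lookups
#2 VA=0x14007FE (r,kernel):
  L0: frame=0x13 idx=10 entry=0x1E000 [P=0 RW=0 US=0 PS=0]
  → PAGE_NOT_PRESENT  (1 entries read)
#3 VA=0x2E0C070 (r,kernel):
  L0: frame=0x13 idx=23 entry=0x27007 [P=1 RW=1 US=1 PS=0]
  L1: frame=0x27 idx=12 entry=0x2A007 [P=1 RW=1 US=1 PS=0]
  ✓ 0x2A070  — 2 lookups

Access #1 fault: NONE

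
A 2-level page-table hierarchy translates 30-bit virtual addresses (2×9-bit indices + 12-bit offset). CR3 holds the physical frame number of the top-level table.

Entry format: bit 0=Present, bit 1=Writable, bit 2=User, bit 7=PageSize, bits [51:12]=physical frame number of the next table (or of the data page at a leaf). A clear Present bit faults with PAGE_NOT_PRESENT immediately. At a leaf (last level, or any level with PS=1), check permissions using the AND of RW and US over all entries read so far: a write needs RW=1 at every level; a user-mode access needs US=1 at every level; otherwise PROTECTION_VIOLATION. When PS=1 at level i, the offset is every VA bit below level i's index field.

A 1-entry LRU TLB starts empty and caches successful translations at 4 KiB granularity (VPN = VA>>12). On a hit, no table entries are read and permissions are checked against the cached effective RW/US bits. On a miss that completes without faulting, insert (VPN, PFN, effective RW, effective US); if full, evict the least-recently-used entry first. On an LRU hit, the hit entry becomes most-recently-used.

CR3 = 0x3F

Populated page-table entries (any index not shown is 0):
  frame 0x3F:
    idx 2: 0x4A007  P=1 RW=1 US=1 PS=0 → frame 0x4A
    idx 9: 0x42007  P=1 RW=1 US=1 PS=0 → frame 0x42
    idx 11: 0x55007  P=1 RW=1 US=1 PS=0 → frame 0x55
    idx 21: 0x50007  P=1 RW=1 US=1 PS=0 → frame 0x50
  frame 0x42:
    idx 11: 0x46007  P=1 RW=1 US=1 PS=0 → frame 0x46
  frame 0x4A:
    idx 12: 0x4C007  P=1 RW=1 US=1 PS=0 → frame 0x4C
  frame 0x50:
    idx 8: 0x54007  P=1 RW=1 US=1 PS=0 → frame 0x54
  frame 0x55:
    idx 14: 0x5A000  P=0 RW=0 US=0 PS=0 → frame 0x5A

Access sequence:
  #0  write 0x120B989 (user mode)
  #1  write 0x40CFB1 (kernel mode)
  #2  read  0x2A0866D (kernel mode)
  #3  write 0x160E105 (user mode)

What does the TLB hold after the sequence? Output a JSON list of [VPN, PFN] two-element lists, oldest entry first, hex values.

Per-access translation:
#0 VA=0x120B989 (w,user):
  [0] read 0x3F idx=9: raw=0x42007 flags P=1 W=1 U=1 S=0
  [1] read 0x42 idx=11: raw=0x46007 flags P=1 W=1 U=1 S=0
  ⇒ phys 0x46989  [2 reads]
#1 VA=0x40CFB1 (w,kernel):
  [0] read 0x3F idx=2: raw=0x4A007 flags P=1 W=1 U=1 S=0
  [1] read 0x4A idx=12: raw=0x4C007 flags P=1 W=1 U=1 S=0
  ⇒ phys 0x4CFB1  [2 reads]
#2 VA=0x2A0866D (r,kernel):
  [0] read 0x3F idx=21: raw=0x50007 flags P=1 W=1 U=1 S=0
  [1] read 0x50 idx=8: raw=0x54007 flags P=1 W=1 U=1 S=0
  ⇒ phys 0x5466D  [2 reads]
#3 VA=0x160E105 (w,user):
  [0] read 0x3F idx=11: raw=0x55007 flags P=1 W=1 U=1 S=0
  [1] read 0x55 idx=14: raw=0x5A000 flags P=0 W=0 U=0 S=0
  → PAGE_NOT_PRESENT  (2 entries read)

TLB: [["0x2A08", "0x54"]]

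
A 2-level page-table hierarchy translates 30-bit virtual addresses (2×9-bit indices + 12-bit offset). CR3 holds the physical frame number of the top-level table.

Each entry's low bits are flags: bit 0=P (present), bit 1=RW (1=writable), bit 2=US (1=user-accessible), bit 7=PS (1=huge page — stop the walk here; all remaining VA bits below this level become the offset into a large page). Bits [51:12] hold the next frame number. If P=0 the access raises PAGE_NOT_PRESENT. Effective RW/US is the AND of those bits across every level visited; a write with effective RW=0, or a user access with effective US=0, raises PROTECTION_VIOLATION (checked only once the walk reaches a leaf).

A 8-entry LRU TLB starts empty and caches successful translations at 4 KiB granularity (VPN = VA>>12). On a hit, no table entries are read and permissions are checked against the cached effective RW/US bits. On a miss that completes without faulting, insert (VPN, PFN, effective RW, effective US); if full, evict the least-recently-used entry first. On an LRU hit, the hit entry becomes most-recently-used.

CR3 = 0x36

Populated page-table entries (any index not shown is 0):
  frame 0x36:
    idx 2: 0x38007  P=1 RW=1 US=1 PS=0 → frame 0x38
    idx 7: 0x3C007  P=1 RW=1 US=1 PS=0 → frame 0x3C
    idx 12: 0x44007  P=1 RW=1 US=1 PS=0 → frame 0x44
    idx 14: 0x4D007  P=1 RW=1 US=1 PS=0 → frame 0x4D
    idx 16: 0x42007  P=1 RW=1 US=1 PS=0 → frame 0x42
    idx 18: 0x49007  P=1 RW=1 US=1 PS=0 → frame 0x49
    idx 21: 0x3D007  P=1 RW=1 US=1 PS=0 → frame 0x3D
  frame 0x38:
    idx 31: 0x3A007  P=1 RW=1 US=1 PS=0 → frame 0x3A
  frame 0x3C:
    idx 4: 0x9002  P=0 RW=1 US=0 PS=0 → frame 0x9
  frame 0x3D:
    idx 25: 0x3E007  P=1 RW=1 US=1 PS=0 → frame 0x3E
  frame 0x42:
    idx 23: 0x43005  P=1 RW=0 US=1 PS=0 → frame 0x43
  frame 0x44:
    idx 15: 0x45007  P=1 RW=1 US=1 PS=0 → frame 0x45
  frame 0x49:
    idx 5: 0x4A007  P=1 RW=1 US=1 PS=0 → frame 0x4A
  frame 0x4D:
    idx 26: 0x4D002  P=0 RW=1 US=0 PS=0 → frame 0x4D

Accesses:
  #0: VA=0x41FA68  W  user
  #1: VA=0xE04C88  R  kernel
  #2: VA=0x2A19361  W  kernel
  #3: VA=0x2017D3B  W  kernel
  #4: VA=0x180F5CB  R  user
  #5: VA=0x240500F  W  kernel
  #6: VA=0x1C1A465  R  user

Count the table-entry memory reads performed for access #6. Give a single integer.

Walk each access:
#0 VA=0x41FA68 (w,user):
  lvl0: tbl 0x36, slot 2 ⇒ 0x38007 (P1/RW1/US1/PS0)
  lvl1: tbl 0x38, slot 31 ⇒ 0x3A007 (P1/RW1/US1/PS0)
  ⇒ phys 0x3AA68  [2 reads]
#1 VA=0xE04C88 (r,kernel):
  lvl0: tbl 0x36, slot 7 ⇒ 0x3C007 (P1/RW1/US1/PS0)
  lvl1: tbl 0x3C, slot 4 ⇒ 0x9002 (P0/RW1/US0/PS0)
  ⇒ fault: PAGE_NOT_PRESENT  — 2 lookups
#2 VA=0x2A19361 (w,kernel):
  lvl0: tbl 0x36, slot 21 ⇒ 0x3D007 (P1/RW1/US1/PS0)
  lvl1: tbl 0x3D, slot 25 ⇒ 0x3E007 (P1/RW1/US1/PS0)
  ⇒ phys 0x3E361  [2 reads]
#3 VA=0x2017D3B (w,kernel):
  lvl0: tbl 0x36, slot 16 ⇒ 0x42007 (P1/RW1/US1/PS0)
  lvl1: tbl 0x42, slot 23 ⇒ 0x43005 (P1/RW0/US1/PS0)
  ⇒ fault: PROTECTION_VIOLATION  — 2 lookups
#4 VA=0x180F5CB (r,user):
  lvl0: tbl 0x36, slot 12 ⇒ 0x44007 (P1/RW1/US1/PS0)
  lvl1: tbl 0x44, slot 15 ⇒ 0x45007 (P1/RW1/US1/PS0)
  ⇒ phys 0x455CB  [2 reads]
#5 VA=0x240500F (w,kernel):
  lvl0: tbl 0x36, slot 18 ⇒ 0x49007 (P1/RW1/US1/PS0)
  lvl1: tbl 0x49, slot 5 ⇒ 0x4A007 (P1/RW1/US1/PS0)
  ⇒ phys 0x4A00F  [2 reads]
#6 VA=0x1C1A465 (r,user):
  lvl0: tbl 0x36, slot 14 ⇒ 0x4D007 (P1/RW1/US1/PS0)
  lvl1: tbl 0x4D, slot 26 ⇒ 0x4D002 (P0/RW1/US0/PS0)
  ⇒ fault: PAGE_NOT_PRESENT  — 2 lookups

Entries read for #6: 2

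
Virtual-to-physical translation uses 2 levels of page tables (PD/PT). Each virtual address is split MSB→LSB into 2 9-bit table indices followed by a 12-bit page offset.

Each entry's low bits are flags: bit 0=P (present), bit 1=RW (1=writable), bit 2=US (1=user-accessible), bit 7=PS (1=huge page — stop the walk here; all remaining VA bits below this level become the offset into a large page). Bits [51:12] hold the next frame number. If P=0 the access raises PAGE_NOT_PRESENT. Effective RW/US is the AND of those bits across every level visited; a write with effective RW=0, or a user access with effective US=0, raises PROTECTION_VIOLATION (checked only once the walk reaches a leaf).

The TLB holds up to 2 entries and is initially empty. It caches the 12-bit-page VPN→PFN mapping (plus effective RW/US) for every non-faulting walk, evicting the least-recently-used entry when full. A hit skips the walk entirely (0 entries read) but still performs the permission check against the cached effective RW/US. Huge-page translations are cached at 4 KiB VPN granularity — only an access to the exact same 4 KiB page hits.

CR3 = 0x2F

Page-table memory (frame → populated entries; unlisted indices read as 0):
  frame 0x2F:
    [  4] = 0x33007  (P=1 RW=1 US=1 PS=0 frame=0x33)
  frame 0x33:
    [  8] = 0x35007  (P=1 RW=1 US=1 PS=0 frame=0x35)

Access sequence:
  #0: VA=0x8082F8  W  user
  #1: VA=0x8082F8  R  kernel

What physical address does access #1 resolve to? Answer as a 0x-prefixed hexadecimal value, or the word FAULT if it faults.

Walk each access:
#0 VA=0x8082F8 (w,user):
  lvl0: tbl 0x2F, slot 4 ⇒ 0x33007 (P1/RW1/US1/PS0)
  lvl1: tbl 0x33, slot 8 ⇒ 0x35007 (P1/RW1/US1/PS0)
  ✓ 0x352F8  — 2 lookups
#1 VA=0x8082F8 (r,kernel):
  TLB hit vpn=0x808 → PA=0x352F8

Access #1 PA: 0x352F8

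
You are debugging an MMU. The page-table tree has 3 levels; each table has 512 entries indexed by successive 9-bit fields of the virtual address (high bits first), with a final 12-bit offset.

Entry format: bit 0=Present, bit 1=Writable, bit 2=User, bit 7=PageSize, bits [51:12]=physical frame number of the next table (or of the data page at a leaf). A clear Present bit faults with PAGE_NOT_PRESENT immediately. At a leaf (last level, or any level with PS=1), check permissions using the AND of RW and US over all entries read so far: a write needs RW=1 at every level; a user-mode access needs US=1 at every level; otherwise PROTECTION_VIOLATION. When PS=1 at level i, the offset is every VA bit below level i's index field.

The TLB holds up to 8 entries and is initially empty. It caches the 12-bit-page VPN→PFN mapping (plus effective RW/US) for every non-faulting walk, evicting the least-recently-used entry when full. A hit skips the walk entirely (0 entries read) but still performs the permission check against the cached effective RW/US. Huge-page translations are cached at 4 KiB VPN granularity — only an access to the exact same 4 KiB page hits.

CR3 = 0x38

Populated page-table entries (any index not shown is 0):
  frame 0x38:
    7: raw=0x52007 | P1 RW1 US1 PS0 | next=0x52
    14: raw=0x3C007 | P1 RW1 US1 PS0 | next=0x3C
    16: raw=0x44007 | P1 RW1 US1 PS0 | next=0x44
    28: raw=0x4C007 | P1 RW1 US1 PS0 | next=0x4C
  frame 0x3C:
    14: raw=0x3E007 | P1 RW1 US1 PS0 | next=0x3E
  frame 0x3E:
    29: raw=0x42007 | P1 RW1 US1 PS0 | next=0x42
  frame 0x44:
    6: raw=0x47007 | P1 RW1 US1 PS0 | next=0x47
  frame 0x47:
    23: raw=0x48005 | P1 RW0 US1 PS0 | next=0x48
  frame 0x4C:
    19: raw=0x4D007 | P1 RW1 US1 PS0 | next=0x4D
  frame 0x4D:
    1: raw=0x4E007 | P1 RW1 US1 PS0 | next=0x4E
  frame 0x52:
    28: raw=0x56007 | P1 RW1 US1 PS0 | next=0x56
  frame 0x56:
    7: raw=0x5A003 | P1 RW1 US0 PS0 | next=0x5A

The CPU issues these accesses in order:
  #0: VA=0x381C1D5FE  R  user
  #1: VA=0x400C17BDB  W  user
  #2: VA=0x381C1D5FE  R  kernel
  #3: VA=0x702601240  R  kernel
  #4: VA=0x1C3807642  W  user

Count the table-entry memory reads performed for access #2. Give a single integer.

Walk each access:
#0 VA=0x381C1D5FE (r,user):
  [0] read 0x38 idx=14: raw=0x3C007 flags P=1 W=1 U=1 S=0
  [1] read 0x3C idx=14: raw=0x3E007 flags P=1 W=1 U=1 S=0
  [2] read 0x3E idx=29: raw=0x42007 flags P=1 W=1 U=1 S=0
  → PA=0x425FE  (3 entries read)
#1 VA=0x400C17BDB (w,user):
  [0] read 0x38 idx=16: raw=0x44007 flags P=1 W=1 U=1 S=0
  [1] read 0x44 idx=6: raw=0x47007 flags P=1 W=1 U=1 S=0
  [2] read 0x47 idx=23: raw=0x48005 flags P=1 W=0 U=1 S=0
  → PROTECTION_VIOLATION  (3 entries read)
#2 VA=0x381C1D5FE (r,kernel):
  TLB hit vpn=0x381C1D → PA=0x425FE
#3 VA=0x702601240 (r,kernel):
  [0] read 0x38 idx=28: raw=0x4C007 flags P=1 W=1 U=1 S=0
  [1] read 0x4C idx=19: raw=0x4D007 flags P=1 W=1 U=1 S=0
  [2] read 0x4D idx=1: raw=0x4E007 flags P=1 W=1 U=1 S=0
  → PA=0x4E240  (3 entries read)
#4 VA=0x1C3807642 (w,user):
  [0] read 0x38 idx=7: raw=0x52007 flags P=1 W=1 U=1 S=0
  [1] read 0x52 idx=28: raw=0x56007 flags P=1 W=1 U=1 S=0
  [2] read 0x56 idx=7: raw=0x5A003 flags P=1 W=1 U=0 S=0
  → PROTECTION_VIOLATION  (3 entries read)

Entries read for #2: 0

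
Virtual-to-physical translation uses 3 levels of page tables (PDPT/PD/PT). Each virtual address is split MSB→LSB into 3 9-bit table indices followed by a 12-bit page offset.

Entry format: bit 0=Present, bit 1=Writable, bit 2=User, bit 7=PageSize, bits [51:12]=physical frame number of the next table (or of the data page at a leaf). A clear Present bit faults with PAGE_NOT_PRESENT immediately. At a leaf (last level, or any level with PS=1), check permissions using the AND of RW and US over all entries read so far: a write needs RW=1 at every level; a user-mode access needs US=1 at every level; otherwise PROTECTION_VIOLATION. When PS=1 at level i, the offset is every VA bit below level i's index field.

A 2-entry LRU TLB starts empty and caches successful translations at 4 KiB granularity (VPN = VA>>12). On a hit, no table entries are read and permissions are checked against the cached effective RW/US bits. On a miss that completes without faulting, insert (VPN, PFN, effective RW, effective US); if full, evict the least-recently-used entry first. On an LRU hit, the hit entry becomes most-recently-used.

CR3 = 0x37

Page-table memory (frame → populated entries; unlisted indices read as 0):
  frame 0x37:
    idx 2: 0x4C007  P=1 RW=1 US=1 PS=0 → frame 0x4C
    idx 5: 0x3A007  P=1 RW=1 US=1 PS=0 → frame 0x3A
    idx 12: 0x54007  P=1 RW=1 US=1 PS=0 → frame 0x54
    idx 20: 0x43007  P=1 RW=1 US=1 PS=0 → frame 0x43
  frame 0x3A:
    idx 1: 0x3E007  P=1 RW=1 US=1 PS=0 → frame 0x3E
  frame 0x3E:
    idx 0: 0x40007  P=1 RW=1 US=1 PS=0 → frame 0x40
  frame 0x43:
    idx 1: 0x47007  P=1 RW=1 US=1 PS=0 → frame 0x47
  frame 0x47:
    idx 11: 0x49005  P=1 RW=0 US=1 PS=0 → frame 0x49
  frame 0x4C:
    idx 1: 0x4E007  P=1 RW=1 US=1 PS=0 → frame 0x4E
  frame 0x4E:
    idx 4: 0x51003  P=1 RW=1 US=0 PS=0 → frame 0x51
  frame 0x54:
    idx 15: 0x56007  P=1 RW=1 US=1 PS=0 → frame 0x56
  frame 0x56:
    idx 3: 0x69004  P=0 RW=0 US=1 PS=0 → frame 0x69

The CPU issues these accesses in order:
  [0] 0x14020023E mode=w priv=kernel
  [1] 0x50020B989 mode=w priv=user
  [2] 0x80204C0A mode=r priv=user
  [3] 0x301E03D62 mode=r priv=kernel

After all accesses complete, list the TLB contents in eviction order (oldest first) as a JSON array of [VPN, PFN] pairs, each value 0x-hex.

Trace:
#0 VA=0x14020023E (w,kernel):
  lvl0: tbl 0x37, slot 5 ⇒ 0x3A007 (P1/RW1/US1/PS0)
  lvl1: tbl 0x3A, slot 1 ⇒ 0x3E007 (P1/RW1/US1/PS0)
  lvl2: tbl 0x3E, slot 0 ⇒ 0x40007 (P1/RW1/US1/PS0)
  ⇒ phys 0x4023E  [3 reads]
#1 VA=0x50020B989 (w,user):
  lvl0: tbl 0x37, slot 20 ⇒ 0x43007 (P1/RW1/US1/PS0)
  lvl1: tbl 0x43, slot 1 ⇒ 0x47007 (P1/RW1/US1/PS0)
  lvl2: tbl 0x47, slot 11 ⇒ 0x49005 (P1/RW0/US1/PS0)
  ⇒ fault: PROTECTION_VIOLATION  — 3 lookups
#2 VA=0x80204C0A (r,user):
  lvl0: tbl 0x37, slot 2 ⇒ 0x4C007 (P1/RW1/US1/PS0)
  lvl1: tbl 0x4C, slot 1 ⇒ 0x4E007 (P1/RW1/US1/PS0)
  lvl2: tbl 0x4E, slot 4 ⇒ 0x51003 (P1/RW1/US0/PS0)
  ⇒ fault: PROTECTION_VIOLATION  — 3 lookups
#3 VA=0x301E03D62 (r,kernel):
  lvl0: tbl 0x37, slot 12 ⇒ 0x54007 (P1/RW1/US1/PS0)
  lvl1: tbl 0x54, slot 15 ⇒ 0x56007 (P1/RW1/US1/PS0)
  lvl2: tbl 0x56, slot 3 ⇒ 0x69004 (P0/RW0/US1/PS0)
  ⇒ fault: PAGE_NOT_PRESENT  — 3 lookups

TLB: [["0x140200", "0x40"]]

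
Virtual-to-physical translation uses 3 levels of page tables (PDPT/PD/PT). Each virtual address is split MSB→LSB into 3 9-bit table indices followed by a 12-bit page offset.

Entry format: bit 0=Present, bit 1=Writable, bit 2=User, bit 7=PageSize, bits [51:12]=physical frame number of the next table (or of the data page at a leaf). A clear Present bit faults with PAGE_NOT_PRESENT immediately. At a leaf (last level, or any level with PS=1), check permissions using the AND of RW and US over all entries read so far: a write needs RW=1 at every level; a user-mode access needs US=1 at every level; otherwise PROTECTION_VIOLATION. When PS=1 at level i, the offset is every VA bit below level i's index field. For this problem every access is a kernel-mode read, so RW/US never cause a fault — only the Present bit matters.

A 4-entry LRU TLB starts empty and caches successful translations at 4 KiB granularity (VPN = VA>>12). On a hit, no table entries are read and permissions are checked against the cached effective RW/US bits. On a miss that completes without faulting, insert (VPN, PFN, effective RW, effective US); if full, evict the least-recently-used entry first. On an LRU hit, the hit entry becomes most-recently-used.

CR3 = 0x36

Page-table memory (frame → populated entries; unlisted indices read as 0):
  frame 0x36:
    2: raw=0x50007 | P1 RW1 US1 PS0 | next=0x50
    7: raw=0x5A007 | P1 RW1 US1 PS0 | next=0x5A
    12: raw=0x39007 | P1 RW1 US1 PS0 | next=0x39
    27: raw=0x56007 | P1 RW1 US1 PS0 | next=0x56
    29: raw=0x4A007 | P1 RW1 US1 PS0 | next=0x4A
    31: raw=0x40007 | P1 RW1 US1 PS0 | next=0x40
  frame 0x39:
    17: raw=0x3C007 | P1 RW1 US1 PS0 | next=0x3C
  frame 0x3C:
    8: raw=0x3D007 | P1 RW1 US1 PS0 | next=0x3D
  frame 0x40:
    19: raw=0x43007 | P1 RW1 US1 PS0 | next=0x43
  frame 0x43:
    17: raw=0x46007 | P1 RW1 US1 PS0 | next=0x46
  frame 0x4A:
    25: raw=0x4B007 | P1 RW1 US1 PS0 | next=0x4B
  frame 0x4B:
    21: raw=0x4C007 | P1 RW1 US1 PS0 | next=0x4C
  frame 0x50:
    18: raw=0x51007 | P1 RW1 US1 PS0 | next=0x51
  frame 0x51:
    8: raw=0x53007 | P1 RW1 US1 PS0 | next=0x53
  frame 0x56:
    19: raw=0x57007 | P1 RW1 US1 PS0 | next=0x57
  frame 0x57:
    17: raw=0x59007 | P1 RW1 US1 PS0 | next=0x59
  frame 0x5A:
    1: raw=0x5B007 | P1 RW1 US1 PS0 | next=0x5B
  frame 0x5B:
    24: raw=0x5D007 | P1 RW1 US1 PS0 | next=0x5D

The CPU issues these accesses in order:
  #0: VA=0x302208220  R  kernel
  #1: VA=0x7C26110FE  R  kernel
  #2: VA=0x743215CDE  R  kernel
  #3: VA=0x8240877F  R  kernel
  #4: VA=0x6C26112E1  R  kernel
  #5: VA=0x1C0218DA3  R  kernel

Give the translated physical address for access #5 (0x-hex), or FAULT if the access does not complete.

Trace:
#0 VA=0x302208220 (r,kernel):
  L0: frame=0x36 idx=12 entry=0x39007 [P=1 RW=1 US=1 PS=0]
  L1: frame=0x39 idx=17 entry=0x3C007 [P=1 RW=1 US=1 PS=0]
  L2: frame=0x3C idx=8 entry=0x3D007 [P=1 RW=1 US=1 PS=0]
  ⇒ phys 0x3D220  [3 reads]
#1 VA=0x7C26110FE (r,kernel):
  L0: frame=0x36 idx=31 entry=0x40007 [P=1 RW=1 US=1 PS=0]
  L1: frame=0x40 idx=19 entry=0x43007 [P=1 RW=1 US=1 PS=0]
  L2: frame=0x43 idx=17 entry=0x46007 [P=1 RW=1 US=1 PS=0]
  ⇒ phys 0x460FE  [3 reads]
#2 VA=0x743215CDE (r,kernel):
  L0: frame=0x36 idx=29 entry=0x4A007 [P=1 RW=1 US=1 PS=0]
  L1: frame=0x4A idx=25 entry=0x4B007 [P=1 RW=1 US=1 PS=0]
  L2: frame=0x4B idx=21 entry=0x4C007 [P=1 RW=1 US=1 PS=0]
  ⇒ phys 0x4CCDE  [3 reads]
#3 VA=0x8240877F (r,kernel):
  L0: frame=0x36 idx=2 entry=0x50007 [P=1 RW=1 US=1 PS=0]
  L1: frame=0x50 idx=18 entry=0x51007 [P=1 RW=1 US=1 PS=0]
  L2: frame=0x51 idx=8 entry=0x53007 [P=1 RW=1 US=1 PS=0]
  ⇒ phys 0x5377F  [3 reads]
#4 VA=0x6C26112E1 (r,kernel):
  L0: frame=0x36 idx=27 entry=0x56007 [P=1 RW=1 US=1 PS=0]
  L1: frame=0x56 idx=19 entry=0x57007 [P=1 RW=1 US=1 PS=0]
  L2: frame=0x57 idx=17 entry=0x59007 [P=1 RW=1 US=1 PS=0]
  ⇒ phys 0x592E1  [3 reads]
#5 VA=0x1C0218DA3 (r,kernel):
  L0: frame=0x36 idx=7 entry=0x5A007 [P=1 RW=1 US=1 PS=0]
  L1: frame=0x5A idx=1 entry=0x5B007 [P=1 RW=1 US=1 PS=0]
  L2: frame=0x5B idx=24 entry=0x5D007 [P=1 RW=1 US=1 PS=0]
  ⇒ phys 0x5DDA3  [3 reads]

Access #5 PA: 0x5DDA3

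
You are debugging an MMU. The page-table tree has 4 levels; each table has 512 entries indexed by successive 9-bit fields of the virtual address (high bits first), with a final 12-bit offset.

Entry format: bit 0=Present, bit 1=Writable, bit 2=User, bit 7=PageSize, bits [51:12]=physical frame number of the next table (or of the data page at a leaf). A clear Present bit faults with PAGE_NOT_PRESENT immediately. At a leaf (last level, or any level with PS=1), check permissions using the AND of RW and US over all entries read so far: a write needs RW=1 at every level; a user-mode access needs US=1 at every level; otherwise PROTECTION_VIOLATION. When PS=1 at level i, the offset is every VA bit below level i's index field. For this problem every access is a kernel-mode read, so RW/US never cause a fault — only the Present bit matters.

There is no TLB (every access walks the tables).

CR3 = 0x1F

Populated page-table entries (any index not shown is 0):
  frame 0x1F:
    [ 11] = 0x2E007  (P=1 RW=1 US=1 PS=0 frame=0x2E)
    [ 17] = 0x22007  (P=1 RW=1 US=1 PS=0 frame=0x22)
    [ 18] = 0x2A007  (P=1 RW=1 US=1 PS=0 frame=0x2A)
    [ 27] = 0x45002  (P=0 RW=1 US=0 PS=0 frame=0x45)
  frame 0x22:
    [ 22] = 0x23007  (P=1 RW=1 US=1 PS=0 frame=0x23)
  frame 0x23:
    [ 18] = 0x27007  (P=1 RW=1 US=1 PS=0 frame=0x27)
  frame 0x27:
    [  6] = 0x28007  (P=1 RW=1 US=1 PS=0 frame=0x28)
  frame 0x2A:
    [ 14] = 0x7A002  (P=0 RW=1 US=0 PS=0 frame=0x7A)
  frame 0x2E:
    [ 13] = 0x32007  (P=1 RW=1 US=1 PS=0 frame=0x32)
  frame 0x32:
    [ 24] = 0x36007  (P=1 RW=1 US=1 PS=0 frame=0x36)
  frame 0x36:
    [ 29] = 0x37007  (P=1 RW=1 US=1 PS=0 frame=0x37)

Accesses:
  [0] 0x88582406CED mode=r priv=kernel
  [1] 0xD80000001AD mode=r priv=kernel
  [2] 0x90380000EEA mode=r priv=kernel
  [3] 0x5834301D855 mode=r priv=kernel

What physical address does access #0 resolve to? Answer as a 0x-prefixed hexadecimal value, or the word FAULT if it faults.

Trace:
#0 VA=0x88582406CED (r,kernel):
  L0 @0x1F[17] → 0x22007  P=1,RW=1,US=1,PS=0
  L1 @0x22[22] → 0x23007  P=1,RW=1,US=1,PS=0
  L2 @0x23[18] → 0x27007  P=1,RW=1,US=1,PS=0
  L3 @0x27[6] → 0x28007  P=1,RW=1,US=1,PS=0
  ⇒ phys 0x28CED  [4 reads]
#1 VA=0xD80000001AD (r,kernel):
  L0 @0x1F[27] → 0x45002  P=0,RW=1,US=0,PS=0
  ✗ PAGE_NOT_PRESENT  [1 reads]
#2 VA=0x90380000EEA (r,kernel):
  L0 @0x1F[18] → 0x2A007  P=1,RW=1,US=1,PS=0
  L1 @0x2A[14] → 0x7A002  P=0,RW=1,US=0,PS=0
  ✗ PAGE_NOT_PRESENT  [2 reads]
#3 VA=0x5834301D855 (r,kernel):
  L0 @0x1F[11] → 0x2E007  P=1,RW=1,US=1,PS=0
  L1 @0x2E[13] → 0x32007  P=1,RW=1,US=1,PS=0
  L2 @0x32[24] → 0x36007  P=1,RW=1,US=1,PS=0
  L3 @0x36[29] → 0x37007  P=1,RW=1,US=1,PS=0
  ⇒ phys 0x37855  [4 reads]

Access #0 PA: 0x28CED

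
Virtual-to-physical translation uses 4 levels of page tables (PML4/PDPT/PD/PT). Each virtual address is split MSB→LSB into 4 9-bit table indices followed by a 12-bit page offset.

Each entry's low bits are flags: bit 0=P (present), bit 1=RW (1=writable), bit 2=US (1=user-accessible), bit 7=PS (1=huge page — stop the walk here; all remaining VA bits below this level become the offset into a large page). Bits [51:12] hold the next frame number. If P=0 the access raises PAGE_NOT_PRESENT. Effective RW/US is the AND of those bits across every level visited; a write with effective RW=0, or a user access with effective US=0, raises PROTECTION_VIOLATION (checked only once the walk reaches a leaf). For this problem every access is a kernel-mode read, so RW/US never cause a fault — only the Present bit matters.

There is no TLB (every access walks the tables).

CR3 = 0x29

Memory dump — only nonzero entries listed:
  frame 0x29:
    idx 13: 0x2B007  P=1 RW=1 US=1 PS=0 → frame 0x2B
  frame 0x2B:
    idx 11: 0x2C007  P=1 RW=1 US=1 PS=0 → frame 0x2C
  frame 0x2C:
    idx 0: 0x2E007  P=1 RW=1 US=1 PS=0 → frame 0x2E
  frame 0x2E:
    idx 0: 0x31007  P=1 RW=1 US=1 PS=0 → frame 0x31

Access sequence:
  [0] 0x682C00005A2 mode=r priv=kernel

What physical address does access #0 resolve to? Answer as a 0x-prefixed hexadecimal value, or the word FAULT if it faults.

Walk each access:
#0 VA=0x682C00005A2 (r,kernel):
  L0 @0x29[13] → 0x2B007  P=1,RW=1,US=1,PS=0
  L1 @0x2B[11] → 0x2C007  P=1,RW=1,US=1,PS=0
  L2 @0x2C[0] → 0x2E007  P=1,RW=1,US=1,PS=0
  L3 @0x2E[0] → 0x31007  P=1,RW=1,US=1,PS=0
  ⇒ phys 0x315A2  [4 reads]

Access #0 PA: 0x315A2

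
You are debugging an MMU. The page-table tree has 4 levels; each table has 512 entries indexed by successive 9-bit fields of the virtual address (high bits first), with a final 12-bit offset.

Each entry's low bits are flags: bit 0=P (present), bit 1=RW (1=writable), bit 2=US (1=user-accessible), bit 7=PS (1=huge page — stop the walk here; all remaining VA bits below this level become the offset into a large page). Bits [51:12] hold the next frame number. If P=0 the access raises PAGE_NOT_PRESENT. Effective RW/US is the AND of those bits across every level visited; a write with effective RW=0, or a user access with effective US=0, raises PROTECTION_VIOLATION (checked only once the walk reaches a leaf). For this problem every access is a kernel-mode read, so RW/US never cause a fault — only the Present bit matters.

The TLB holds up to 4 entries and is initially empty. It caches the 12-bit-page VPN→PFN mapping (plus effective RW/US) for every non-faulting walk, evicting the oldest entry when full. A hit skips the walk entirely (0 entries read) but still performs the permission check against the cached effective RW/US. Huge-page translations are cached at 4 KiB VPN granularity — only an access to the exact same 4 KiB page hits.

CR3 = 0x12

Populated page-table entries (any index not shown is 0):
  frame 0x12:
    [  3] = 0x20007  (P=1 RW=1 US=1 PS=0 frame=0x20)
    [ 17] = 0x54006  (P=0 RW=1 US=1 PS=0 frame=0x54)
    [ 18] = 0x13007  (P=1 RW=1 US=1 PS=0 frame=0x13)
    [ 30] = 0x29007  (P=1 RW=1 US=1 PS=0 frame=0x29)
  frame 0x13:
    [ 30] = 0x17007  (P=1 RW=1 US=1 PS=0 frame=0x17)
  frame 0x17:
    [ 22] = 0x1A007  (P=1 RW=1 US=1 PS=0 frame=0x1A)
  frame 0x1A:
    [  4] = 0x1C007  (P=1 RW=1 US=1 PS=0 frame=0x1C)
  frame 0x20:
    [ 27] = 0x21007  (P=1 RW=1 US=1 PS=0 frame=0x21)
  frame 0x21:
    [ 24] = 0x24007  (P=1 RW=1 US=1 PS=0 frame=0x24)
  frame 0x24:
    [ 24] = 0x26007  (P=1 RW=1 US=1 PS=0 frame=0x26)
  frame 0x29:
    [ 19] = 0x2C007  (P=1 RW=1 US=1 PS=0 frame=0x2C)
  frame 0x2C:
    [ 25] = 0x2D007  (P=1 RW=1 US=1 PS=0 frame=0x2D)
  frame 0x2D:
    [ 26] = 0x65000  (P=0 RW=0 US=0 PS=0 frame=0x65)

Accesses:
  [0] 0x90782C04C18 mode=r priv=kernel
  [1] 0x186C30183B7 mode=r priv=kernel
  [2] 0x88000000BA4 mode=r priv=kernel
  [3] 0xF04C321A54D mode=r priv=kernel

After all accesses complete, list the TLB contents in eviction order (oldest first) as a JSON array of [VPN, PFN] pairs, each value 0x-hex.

Walk each access:
#0 VA=0x90782C04C18 (r,kernel):
  L0: frame=0x12 idx=18 entry=0x13007 [P=1 RW=1 US=1 PS=0]
  L1: frame=0x13 idx=30 entry=0x17007 [P=1 RW=1 US=1 PS=0]
  L2: frame=0x17 idx=22 entry=0x1A007 [P=1 RW=1 US=1 PS=0]
  L3: frame=0x1A idx=4 entry=0x1C007 [P=1 RW=1 US=1 PS=0]
  ✓ 0x1CC18  — 4 lookups
#1 VA=0x186C30183B7 (r,kernel):
  L0: frame=0x12 idx=3 entry=0x20007 [P=1 RW=1 US=1 PS=0]
  L1: frame=0x20 idx=27 entry=0x21007 [P=1 RW=1 US=1 PS=0]
  L2: frame=0x21 idx=24 entry=0x24007 [P=1 RW=1 US=1 PS=0]
  L3: frame=0x24 idx=24 entry=0x26007 [P=1 RW=1 US=1 PS=0]
  ✓ 0x263B7  — 4 lookups
#2 VA=0x88000000BA4 (r,kernel):
  L0: frame=0x12 idx=17 entry=0x54006 [P=0 RW=1 US=1 PS=0]
  ✗ PAGE_NOT_PRESENT  [1 reads]
#3 VA=0xF04C321A54D (r,kernel):
  L0: frame=0x12 idx=30 entry=0x29007 [P=1 RW=1 US=1 PS=0]
  L1: frame=0x29 idx=19 entry=0x2C007 [P=1 RW=1 US=1 PS=0]
  L2: frame=0x2C idx=25 entry=0x2D007 [P=1 RW=1 US=1 PS=0]
  L3: frame=0x2D idx=26 entry=0x65000 [P=0 RW=0 US=0 PS=0]
  ✗ PAGE_NOT_PRESENT  [4 reads]

TLB: [["0x90782C04", "0x1C"], ["0x186C3018", "0x26"]]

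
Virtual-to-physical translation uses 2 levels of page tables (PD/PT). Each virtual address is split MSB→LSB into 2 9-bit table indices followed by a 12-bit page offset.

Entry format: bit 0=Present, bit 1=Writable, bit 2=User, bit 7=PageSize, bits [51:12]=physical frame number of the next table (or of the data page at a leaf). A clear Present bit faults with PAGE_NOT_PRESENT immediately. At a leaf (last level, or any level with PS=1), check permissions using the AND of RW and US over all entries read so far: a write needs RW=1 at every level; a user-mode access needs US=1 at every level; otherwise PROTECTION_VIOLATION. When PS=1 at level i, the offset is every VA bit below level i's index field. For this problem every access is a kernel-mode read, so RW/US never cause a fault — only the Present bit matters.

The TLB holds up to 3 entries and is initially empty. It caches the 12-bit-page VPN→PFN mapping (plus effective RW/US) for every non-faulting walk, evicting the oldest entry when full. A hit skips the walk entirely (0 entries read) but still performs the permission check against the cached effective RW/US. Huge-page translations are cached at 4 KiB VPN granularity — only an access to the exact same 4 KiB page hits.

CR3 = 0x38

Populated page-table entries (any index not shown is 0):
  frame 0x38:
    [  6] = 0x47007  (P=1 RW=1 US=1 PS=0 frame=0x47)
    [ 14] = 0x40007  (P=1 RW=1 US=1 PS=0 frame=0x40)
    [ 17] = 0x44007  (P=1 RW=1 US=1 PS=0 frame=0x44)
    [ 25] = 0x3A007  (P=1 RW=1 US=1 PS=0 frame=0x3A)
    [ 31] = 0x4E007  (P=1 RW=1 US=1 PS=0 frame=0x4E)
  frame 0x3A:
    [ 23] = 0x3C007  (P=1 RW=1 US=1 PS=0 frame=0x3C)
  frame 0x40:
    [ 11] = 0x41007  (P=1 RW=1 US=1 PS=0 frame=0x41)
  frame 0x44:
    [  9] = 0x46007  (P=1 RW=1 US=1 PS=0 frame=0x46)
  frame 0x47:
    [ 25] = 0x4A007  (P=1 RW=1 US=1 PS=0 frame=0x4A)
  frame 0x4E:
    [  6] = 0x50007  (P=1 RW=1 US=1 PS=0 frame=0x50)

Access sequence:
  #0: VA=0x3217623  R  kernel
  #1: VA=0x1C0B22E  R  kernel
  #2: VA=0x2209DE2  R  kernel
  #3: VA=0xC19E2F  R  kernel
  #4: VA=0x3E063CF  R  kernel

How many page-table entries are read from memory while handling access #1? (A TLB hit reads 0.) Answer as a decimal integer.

Per-access translation:
#0 VA=0x3217623 (r,kernel):
  [0] read 0x38 idx=25: raw=0x3A007 flags P=1 W=1 U=1 S=0
  [1] read 0x3A idx=23: raw=0x3C007 flags P=1 W=1 U=1 S=0
  → PA=0x3C623  (2 entries read)
#1 VA=0x1C0B22E (r,kernel):
  [0] read 0x38 idx=14: raw=0x40007 flags P=1 W=1 U=1 S=0
  [1] read 0x40 idx=11: raw=0x41007 flags P=1 W=1 U=1 S=0
  → PA=0x4122E  (2 entries read)
#2 VA=0x2209DE2 (r,kernel):
  [0] read 0x38 idx=17: raw=0x44007 flags P=1 W=1 U=1 S=0
  [1] read 0x44 idx=9: raw=0x46007 flags P=1 W=1 U=1 S=0
  → PA=0x46DE2  (2 entries read)
#3 VA=0xC19E2F (r,kernel):
  [0] read 0x38 idx=6: raw=0x47007 flags P=1 W=1 U=1 S=0
  [1] read 0x47 idx=25: raw=0x4A007 flags P=1 W=1 U=1 S=0
  → PA=0x4AE2F  (2 entries read)
#4 VA=0x3E063CF (r,kernel):
  [0] read 0x38 idx=31: raw=0x4E007 flags P=1 W=1 U=1 S=0
  [1] read 0x4E idx=6: raw=0x50007 flags P=1 W=1 U=1 S=0
  → PA=0x503CF  (2 entries read)

Entries read for #1: 2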